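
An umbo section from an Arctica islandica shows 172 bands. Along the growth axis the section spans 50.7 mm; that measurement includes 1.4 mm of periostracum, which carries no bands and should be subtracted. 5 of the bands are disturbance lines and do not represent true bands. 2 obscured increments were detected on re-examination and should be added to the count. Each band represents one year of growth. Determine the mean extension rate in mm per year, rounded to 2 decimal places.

0.29 mm per year

After corrections the count is 172 − 5 + 2 = 169 bands.
The growth record spans 50.7 − 1.4 = 49.3 mm.
Mean rate = 49.3 mm / 169 years ≈ 0.29 mm per year.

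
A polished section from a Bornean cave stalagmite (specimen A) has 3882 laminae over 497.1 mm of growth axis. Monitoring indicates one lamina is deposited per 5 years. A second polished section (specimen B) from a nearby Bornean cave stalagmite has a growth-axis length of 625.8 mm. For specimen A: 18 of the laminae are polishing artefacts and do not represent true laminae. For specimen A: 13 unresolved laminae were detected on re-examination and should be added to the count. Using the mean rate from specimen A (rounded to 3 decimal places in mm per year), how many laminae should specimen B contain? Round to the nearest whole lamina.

Specimen A: true lamina count = 3882 − 18 + 13 = 3877.
Specimen A: multiplying by 5 years per lamina: 3877 × 5 = 19385 years.
A: 497.1 mm over 19385 years gives 497.1 / 19385 ≈ 0.026 mm/year.
For B, 625.8 / 0.026 = 24069.23 years; at 5 years per lamina that is 24069.23 / 5 ≈ 4814 laminae.

4814 laminae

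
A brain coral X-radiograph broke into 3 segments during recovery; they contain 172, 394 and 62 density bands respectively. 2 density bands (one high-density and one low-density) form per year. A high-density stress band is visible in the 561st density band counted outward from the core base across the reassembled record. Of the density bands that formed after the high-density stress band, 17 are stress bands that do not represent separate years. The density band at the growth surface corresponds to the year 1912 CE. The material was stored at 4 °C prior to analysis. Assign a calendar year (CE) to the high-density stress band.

1887 CE

Total density bands = 172 + 394 + 62 = 628.
The high-density stress band sits at density band 561 from the core base, so 628 − 561 = 67 density bands formed after it.
Excluding 17 false density bands: 67 − 17 = 50.
Dividing by 2 density bands per year: 50 / 2 = 25 years.
The density band at the growth surface is 1912 CE, so the high-density stress band dates to 1912 − 25 = 1887 CE.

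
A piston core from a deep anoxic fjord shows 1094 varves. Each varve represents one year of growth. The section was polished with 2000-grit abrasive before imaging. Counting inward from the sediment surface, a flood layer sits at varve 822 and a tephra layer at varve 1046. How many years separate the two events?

1046 − 822 = 224 varves lie between the two events.
One varve per year makes the interval 224 years.

224 years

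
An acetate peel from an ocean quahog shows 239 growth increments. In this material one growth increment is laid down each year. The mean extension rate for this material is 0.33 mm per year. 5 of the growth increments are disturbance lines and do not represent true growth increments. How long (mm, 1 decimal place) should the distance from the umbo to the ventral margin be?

True growth increment count = 239 − 5 = 234.
Length ≈ 0.33 × 234 = 77.2 mm.

77.2 mm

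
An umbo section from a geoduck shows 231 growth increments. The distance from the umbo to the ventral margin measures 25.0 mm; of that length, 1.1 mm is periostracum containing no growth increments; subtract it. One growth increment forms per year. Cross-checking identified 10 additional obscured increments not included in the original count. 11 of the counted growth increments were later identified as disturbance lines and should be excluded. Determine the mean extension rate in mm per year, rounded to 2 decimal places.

0.10 mm per year

True growth increment count = 231 − 11 + 10 = 230.
Net length = 25.0 − 1.1 = 23.9 mm.
Extension rate ≈ 23.9 / 230 = 0.10 mm per year.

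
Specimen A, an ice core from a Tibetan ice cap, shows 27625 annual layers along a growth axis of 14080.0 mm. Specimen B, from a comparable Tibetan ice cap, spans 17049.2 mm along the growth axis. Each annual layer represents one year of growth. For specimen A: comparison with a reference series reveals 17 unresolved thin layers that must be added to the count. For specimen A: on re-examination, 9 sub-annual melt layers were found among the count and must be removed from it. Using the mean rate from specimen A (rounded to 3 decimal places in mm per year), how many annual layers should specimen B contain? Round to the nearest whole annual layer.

Specimen A: adjusted count: 27625 − 9 + 17 = 27633 annual layers.
A: Mean rate = 14080.0 mm / 27633 years ≈ 0.510 mm per year.
B spans 17049.2 / 0.510 = 33429.80 years ≈ 33430 annual layers.

33430 annual layers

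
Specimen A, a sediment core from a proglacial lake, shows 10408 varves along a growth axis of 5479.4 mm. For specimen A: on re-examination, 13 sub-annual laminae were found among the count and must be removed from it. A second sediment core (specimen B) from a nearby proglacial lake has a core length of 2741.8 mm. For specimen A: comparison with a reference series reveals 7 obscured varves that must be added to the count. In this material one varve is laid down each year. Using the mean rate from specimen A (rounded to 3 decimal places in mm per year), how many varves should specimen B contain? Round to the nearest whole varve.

5203 varves

Specimen A: correcting the raw count gives 10408 − 13 + 7 = 10402 true varves.
A: Extension rate ≈ 5479.4 / 10402 = 0.527 mm/yr.
B spans 2741.8 / 0.527 = 5202.66 years ≈ 5203 varves.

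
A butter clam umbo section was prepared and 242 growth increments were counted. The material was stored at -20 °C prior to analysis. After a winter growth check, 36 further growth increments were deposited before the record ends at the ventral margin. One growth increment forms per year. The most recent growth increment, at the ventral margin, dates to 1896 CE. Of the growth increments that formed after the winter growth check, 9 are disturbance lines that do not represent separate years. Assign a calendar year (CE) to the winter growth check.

1869 CE

36 growth increments post-date the winter growth check.
36 − 9 false = 27 true growth increments after the winter growth check.
The growth increment at the ventral margin is 1896 CE, so the winter growth check dates to 1896 − 27 = 1869 CE.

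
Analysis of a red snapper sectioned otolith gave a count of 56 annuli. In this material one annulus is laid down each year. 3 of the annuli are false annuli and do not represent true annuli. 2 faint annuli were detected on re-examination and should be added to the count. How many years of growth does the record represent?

55 yr

True annulus count = 56 − 3 + 2 = 55.
With a one-to-one annulus periodicity this is 55 years.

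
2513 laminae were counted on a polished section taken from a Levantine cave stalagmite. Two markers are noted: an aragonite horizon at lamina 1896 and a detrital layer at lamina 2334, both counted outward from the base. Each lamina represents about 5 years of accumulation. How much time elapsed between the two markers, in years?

2334 − 1896 = 438 laminae lie between the two events.
Multiplying by 5 years per lamina: 438 × 5 = 2190 years.

2190 years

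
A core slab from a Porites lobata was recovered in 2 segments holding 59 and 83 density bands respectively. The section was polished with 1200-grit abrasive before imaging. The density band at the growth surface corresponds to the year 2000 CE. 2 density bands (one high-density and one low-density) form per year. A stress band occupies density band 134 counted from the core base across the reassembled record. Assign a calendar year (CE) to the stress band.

Total density bands = 59 + 83 = 142.
Between density band 134 and the growth surface there are 142 − 134 = 8 density bands.
With 2 density bands per year, 8 / 2 = 4 years.
The density band at the growth surface is 2000 CE, so the stress band dates to 2000 − 4 = 1996 CE.

1996 CE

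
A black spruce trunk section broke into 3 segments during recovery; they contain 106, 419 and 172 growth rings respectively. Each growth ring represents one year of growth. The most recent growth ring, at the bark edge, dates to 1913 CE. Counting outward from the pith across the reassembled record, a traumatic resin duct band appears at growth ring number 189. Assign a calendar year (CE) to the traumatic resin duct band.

Total growth rings = 106 + 419 + 172 = 697.
Between growth ring 189 and the bark edge there are 697 − 189 = 508 growth rings.
Counting back 508 years from 1913 CE places the traumatic resin duct band in 1913 − 508 = 1405 CE.

1405 CE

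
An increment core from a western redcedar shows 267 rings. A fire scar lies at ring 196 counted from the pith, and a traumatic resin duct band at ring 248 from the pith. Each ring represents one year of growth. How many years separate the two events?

52 yr

248 − 196 = 52 rings lie between the two events.
At one ring per year, 52 years elapsed between them.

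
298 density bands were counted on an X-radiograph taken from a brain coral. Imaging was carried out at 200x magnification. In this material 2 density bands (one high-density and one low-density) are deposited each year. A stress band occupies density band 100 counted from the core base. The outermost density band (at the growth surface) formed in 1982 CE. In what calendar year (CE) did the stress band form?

The stress band sits at density band 100 from the core base, so 298 − 100 = 198 density bands formed after it.
With 2 density bands per year, 198 / 2 = 99 years.
Counting back 99 years from 1982 CE places the stress band in 1982 − 99 = 1883 CE.

1883 CE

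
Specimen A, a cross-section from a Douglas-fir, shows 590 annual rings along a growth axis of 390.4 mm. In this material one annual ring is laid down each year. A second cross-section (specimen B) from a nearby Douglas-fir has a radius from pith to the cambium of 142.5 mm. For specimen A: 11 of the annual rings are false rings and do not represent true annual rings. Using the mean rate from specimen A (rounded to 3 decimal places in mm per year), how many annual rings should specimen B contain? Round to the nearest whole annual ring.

Specimen A: after corrections the count is 590 − 11 = 579 annual rings.
A: 390.4 mm over 579 years gives 390.4 / 579 ≈ 0.674 mm per year.
B spans 142.5 / 0.674 = 211.42 years ≈ 211 annual rings.

211 annual rings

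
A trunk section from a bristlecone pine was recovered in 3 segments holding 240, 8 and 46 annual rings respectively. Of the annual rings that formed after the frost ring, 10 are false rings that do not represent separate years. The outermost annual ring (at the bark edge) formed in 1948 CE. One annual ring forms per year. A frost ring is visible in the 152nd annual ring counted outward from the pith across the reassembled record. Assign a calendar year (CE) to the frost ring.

Total annual rings = 240 + 8 + 46 = 294.
Between annual ring 152 and the bark edge there are 294 − 152 = 142 annual rings.
Removing the 10 false annual rings leaves 142 − 10 = 132 true annual rings beyond the frost ring.
1948 − 132 = 1816 CE.

1816 CE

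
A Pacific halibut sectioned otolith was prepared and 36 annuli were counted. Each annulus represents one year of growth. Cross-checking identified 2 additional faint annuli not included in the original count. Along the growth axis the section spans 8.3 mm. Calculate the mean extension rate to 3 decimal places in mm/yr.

0.218 mm/yr

Adjusted count: 36 + 2 = 38 annuli.
Mean rate = 8.3 mm / 38 years ≈ 0.218 mm/yr.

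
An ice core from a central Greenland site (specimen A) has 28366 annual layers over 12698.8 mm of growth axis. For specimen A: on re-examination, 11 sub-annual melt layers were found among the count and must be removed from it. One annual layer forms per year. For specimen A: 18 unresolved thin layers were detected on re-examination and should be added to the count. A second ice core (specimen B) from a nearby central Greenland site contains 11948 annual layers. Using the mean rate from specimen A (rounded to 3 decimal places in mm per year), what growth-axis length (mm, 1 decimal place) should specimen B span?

5352.7 mm

Specimen A: correcting the raw count gives 28366 − 11 + 18 = 28373 true annual layers.
A: 12698.8 mm over 28373 years gives 12698.8 / 28373 ≈ 0.448 mm/yr.
B's length ≈ 0.448 × 11948 = 5352.7 mm.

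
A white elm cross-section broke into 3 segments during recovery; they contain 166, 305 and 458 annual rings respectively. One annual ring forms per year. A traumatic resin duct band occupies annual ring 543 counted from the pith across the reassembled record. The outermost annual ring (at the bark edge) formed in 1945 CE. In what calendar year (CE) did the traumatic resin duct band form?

1559 CE

Total annual rings = 166 + 305 + 458 = 929.
929 − 543 = 386 annual rings lie beyond the traumatic resin duct band toward the bark edge.
The annual ring at the bark edge is 1945 CE, so the traumatic resin duct band dates to 1945 − 386 = 1559 CE.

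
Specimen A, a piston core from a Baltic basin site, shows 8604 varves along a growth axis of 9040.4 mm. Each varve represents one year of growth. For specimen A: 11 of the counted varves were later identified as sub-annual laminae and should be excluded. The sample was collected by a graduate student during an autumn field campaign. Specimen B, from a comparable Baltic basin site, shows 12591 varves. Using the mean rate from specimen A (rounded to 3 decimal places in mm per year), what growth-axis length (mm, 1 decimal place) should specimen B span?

13245.7 mm

Specimen A: correcting the raw count gives 8604 − 11 = 8593 true varves.
A: Mean rate = 9040.4 mm / 8593 years ≈ 1.052 mm/yr.
B's length ≈ 1.052 × 12591 = 13245.7 mm.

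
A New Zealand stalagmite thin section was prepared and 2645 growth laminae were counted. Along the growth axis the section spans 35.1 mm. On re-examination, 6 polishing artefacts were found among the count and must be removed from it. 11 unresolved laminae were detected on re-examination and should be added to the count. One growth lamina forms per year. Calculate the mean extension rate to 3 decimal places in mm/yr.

0.013 mm/yr

Adjusted count: 2645 − 6 + 11 = 2650 growth laminae.
Mean rate = 35.1 mm / 2650 years ≈ 0.013 mm/yr.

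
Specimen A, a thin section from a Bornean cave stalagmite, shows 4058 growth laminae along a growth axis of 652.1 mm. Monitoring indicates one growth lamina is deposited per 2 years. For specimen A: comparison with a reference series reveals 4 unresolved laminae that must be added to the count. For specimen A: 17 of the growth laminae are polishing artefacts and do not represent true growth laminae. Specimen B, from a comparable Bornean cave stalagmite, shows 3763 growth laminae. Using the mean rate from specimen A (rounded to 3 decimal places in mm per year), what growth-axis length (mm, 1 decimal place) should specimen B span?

Specimen A: true growth lamina count = 4058 − 17 + 4 = 4045.
Specimen A: 4045 growth laminae at 2 years each span 4045 × 2 = 8090 years.
A: Mean rate = 652.1 mm / 8090 years ≈ 0.081 mm/yr.
Specimen B: multiplying by 2 years per growth lamina: 3763 × 2 = 7526 years. Length of B = 0.081 × 7526 = 609.6 mm.

609.6 mm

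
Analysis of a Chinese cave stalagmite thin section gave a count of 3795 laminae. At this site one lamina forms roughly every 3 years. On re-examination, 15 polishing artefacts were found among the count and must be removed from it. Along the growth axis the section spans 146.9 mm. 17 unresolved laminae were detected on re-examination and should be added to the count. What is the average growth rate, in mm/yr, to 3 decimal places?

0.013 mm/yr

Adjusted count: 3795 − 15 + 17 = 3797 laminae.
At 3 years per lamina, 3797 × 3 = 11391 years.
Extension rate ≈ 146.9 / 11391 = 0.013 mm/yr.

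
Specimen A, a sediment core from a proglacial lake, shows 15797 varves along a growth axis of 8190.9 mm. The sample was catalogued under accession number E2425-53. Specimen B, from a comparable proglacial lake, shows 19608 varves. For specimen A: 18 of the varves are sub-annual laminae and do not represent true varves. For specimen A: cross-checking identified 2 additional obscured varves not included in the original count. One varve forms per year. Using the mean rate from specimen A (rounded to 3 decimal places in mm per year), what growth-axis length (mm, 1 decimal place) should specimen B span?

Specimen A: after corrections the count is 15797 − 18 + 2 = 15781 varves.
A: 8190.9 mm over 15781 years gives 8190.9 / 15781 ≈ 0.519 mm/yr.
For B, 0.519 mm/year × 19608 years = 10176.6 mm.

10176.6 mm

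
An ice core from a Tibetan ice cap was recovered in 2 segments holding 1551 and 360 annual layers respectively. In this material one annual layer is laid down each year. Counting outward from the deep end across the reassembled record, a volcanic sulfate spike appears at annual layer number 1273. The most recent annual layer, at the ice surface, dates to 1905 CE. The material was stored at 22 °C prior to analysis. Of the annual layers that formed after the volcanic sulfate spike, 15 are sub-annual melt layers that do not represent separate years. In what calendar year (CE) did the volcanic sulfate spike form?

Total annual layers = 1551 + 360 = 1911.
The volcanic sulfate spike sits at annual layer 1273 from the deep end, so 1911 − 1273 = 638 annual layers formed after it.
Removing the 15 false annual layers leaves 638 − 15 = 623 true annual layers beyond the volcanic sulfate spike.
Counting back 623 years from 1905 CE places the volcanic sulfate spike in 1905 − 623 = 1282 CE.

1282 CE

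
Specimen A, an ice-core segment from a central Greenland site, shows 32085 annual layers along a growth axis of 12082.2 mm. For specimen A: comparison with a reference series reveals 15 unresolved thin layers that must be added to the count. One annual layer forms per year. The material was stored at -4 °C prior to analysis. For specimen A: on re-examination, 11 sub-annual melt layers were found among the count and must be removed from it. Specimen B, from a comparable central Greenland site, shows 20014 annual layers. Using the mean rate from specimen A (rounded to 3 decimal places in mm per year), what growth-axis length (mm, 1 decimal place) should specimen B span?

7545.3 mm

Specimen A: correcting the raw count gives 32085 − 11 + 15 = 32089 true annual layers.
A: Extension rate ≈ 12082.2 / 32089 = 0.377 mm/yr.
Length of B = 0.377 × 20014 = 7545.3 mm.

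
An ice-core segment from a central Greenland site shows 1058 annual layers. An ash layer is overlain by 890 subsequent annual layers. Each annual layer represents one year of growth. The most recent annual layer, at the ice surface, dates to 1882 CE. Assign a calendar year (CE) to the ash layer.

992 CE

890 annual layers formed after the ash layer.
The annual layer at the ice surface is 1882 CE, so the ash layer dates to 1882 − 890 = 992 CE.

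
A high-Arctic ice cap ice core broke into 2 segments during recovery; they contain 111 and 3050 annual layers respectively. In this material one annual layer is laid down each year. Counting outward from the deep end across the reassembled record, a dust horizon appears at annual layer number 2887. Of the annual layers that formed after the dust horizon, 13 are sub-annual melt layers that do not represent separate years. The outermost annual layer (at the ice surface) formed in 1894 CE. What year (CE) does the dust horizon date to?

Total annual layers = 111 + 3050 = 3161.
3161 − 2887 = 274 annual layers lie beyond the dust horizon toward the ice surface.
Excluding 13 false annual layers: 274 − 13 = 261.
The annual layer at the ice surface is 1894 CE, so the dust horizon dates to 1894 − 261 = 1633 CE.

1633 CE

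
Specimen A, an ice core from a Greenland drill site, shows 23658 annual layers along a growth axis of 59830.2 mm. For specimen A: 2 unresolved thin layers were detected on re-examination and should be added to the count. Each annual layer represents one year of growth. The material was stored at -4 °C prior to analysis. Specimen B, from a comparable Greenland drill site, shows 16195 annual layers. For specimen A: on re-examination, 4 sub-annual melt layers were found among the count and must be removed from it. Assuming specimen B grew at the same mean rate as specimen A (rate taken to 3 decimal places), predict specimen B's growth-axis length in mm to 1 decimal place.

Specimen A: correcting the raw count gives 23658 − 4 + 2 = 23656 true annual layers.
A: 59830.2 mm over 23656 years gives 59830.2 / 23656 ≈ 2.529 mm per year.
For B, 2.529 mm/year × 16195 years = 40957.2 mm.

40957.2 mm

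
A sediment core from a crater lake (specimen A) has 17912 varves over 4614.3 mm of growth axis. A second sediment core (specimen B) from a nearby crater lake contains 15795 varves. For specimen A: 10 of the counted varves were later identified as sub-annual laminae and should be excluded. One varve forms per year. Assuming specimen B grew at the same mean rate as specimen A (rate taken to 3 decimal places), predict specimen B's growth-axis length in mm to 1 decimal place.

Specimen A: adjusted count: 17912 − 10 = 17902 varves.
A: 4614.3 mm over 17902 years gives 4614.3 / 17902 ≈ 0.258 mm/year.
B's length ≈ 0.258 × 15795 = 4075.1 mm.

4075.1 mm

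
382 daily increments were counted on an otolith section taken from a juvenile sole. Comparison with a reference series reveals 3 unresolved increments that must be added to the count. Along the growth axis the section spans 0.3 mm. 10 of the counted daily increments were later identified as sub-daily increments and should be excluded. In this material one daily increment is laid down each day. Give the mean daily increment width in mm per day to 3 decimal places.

0.001 mm per day

Adjusted count: 382 − 10 + 3 = 375 daily increments.
0.3 mm over 375 days gives 0.3 / 375 ≈ 0.001 mm per day.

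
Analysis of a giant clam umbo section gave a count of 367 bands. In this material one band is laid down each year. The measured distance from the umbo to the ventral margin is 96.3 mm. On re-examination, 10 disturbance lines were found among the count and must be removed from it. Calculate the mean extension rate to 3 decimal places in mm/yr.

0.270 mm/yr

After corrections the count is 367 − 10 = 357 bands.
Mean rate = 96.3 mm / 357 years ≈ 0.270 mm/yr.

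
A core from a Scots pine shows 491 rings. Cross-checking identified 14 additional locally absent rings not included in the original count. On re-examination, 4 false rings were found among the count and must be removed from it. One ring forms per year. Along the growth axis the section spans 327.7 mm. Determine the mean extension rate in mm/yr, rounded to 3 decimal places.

Adjusted count: 491 − 4 + 14 = 501 rings.
Mean rate = 327.7 mm / 501 years ≈ 0.654 mm/yr.

0.654 mm/yr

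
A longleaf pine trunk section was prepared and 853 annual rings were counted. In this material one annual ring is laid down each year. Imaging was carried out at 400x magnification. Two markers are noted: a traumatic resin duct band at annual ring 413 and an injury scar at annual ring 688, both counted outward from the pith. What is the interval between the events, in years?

275 years

The two markers are separated by 688 − 413 = 275 annual rings.
That is 275 years at one annual ring per year.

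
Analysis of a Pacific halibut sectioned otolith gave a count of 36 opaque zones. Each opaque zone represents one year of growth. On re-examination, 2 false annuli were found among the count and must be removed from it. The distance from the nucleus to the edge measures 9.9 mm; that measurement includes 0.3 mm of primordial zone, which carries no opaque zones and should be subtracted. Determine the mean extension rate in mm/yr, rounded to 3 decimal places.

0.282 mm/yr

Adjusted count: 36 − 2 = 34 opaque zones.
Removing the 0.3 mm offcut leaves 9.9 − 0.3 = 9.6 mm.
9.6 mm over 34 years gives 9.6 / 34 ≈ 0.282 mm/yr.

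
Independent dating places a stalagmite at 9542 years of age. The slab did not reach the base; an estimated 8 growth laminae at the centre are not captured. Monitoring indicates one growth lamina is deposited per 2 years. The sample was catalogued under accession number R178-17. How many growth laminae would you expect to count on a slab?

At 2 years per growth lamina, 9542 / 2 = 4771 growth laminae are expected.
4771 − 8 missed = 4763 growth laminae expected in the prepared section.

4763 growth laminae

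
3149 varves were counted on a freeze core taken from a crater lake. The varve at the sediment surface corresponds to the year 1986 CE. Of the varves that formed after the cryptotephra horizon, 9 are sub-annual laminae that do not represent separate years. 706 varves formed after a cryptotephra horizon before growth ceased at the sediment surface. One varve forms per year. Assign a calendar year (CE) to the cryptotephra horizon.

1289 CE

706 varves post-date the cryptotephra horizon.
Removing the 9 false varves leaves 706 − 9 = 697 true varves beyond the cryptotephra horizon.
1986 − 697 = 1289 CE.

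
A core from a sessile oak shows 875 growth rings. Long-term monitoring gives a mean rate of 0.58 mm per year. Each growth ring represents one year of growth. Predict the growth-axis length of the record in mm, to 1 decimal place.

507.5 mm

875 years of growth are recorded.
Length ≈ 0.58 × 875 = 507.5 mm.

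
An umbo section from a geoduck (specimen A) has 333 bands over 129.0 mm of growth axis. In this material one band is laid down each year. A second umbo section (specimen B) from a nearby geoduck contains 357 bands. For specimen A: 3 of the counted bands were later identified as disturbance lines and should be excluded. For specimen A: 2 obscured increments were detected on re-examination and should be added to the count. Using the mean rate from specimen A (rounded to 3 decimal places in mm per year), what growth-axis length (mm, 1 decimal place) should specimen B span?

138.9 mm

Specimen A: adjusted count: 333 − 3 + 2 = 332 bands.
A: Mean rate = 129.0 mm / 332 years ≈ 0.389 mm/year.
B's length ≈ 0.389 × 357 = 138.9 mm.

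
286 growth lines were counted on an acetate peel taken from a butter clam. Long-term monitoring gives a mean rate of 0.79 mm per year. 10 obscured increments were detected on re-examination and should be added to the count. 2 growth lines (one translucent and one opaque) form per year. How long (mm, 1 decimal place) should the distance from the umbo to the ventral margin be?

True growth line count = 286 + 10 = 296.
With 2 growth lines per year, 296 / 2 = 148 years.
Predicted length = 0.79 mm/year × 148 years = 116.9 mm.

116.9 mm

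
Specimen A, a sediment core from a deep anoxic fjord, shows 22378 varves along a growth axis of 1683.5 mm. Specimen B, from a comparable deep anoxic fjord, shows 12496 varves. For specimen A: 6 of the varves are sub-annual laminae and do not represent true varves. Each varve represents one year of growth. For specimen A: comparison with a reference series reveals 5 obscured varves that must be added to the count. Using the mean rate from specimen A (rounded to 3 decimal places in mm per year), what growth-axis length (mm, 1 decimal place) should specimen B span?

Specimen A: true varve count = 22378 − 6 + 5 = 22377.
A: 1683.5 mm over 22377 years gives 1683.5 / 22377 ≈ 0.075 mm per year.
For B, 0.075 mm/year × 12496 years = 937.2 mm.

937.2 mm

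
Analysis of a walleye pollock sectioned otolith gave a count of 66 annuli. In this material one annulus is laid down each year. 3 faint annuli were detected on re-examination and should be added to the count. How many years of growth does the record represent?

69 years

After corrections the count is 66 + 3 = 69 annuli.
One annulus per year makes the duration 69 years.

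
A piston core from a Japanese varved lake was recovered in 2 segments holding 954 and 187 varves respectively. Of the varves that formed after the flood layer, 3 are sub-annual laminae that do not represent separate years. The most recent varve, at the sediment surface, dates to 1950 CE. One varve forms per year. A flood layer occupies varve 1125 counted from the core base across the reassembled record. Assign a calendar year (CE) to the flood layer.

1937 CE

Total varves = 954 + 187 = 1141.
Between varve 1125 and the sediment surface there are 1141 − 1125 = 16 varves.
Removing the 3 false varves leaves 16 − 3 = 13 true varves beyond the flood layer.
The varve at the sediment surface is 1950 CE, so the flood layer dates to 1950 − 13 = 1937 CE.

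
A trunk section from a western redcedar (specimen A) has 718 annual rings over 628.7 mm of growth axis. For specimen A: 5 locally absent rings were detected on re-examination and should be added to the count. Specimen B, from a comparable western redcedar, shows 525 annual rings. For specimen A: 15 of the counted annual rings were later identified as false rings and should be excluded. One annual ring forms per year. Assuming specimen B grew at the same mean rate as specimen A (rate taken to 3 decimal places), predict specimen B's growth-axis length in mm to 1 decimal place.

466.2 mm

Specimen A: correcting the raw count gives 718 − 15 + 5 = 708 true annual rings.
A: 628.7 mm over 708 years gives 628.7 / 708 ≈ 0.888 mm/year.
Length of B = 0.888 × 525 = 466.2 mm.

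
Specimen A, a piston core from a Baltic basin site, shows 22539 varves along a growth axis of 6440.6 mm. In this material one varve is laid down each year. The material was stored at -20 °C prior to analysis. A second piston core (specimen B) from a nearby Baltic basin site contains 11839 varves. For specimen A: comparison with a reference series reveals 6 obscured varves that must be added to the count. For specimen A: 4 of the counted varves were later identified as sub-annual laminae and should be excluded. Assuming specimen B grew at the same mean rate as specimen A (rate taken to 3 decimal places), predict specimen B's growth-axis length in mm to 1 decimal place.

3386.0 mm

Specimen A: true varve count = 22539 − 4 + 6 = 22541.
A: Extension rate ≈ 6440.6 / 22541 = 0.286 mm/year.
B's length ≈ 0.286 × 11839 = 3386.0 mm.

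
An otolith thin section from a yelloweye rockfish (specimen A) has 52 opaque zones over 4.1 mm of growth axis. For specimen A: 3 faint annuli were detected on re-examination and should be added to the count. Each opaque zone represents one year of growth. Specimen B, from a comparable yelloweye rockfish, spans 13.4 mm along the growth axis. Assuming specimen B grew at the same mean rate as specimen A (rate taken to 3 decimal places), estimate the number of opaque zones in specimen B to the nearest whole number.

Specimen A: true opaque zone count = 52 + 3 = 55.
A: 4.1 mm over 55 years gives 4.1 / 55 ≈ 0.075 mm/yr.
For B, 13.4 / 0.075 = 178.67 years ≈ 179 opaque zones.

179 opaque zones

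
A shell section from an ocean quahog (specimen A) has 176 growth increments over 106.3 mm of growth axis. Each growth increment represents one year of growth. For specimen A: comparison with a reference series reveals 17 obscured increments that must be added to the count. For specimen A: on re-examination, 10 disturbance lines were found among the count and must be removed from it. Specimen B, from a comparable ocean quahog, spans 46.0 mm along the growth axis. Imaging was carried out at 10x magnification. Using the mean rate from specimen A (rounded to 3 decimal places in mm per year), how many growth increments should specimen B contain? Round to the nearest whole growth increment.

79 growth increments

Specimen A: after corrections the count is 176 − 10 + 17 = 183 growth increments.
A: Extension rate ≈ 106.3 / 183 = 0.581 mm per year.
For B, 46.0 / 0.581 = 79.17 years ≈ 79 growth increments.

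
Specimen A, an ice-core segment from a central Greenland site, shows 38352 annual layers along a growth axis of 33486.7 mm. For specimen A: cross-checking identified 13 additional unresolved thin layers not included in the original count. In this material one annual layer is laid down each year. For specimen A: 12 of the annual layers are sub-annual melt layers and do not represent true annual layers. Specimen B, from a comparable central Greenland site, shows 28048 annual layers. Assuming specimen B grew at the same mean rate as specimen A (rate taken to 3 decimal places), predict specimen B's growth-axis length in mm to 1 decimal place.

Specimen A: true annual layer count = 38352 − 12 + 13 = 38353.
A: Extension rate ≈ 33486.7 / 38353 = 0.873 mm/year.
B's length ≈ 0.873 × 28048 = 24485.9 mm.

24485.9 mm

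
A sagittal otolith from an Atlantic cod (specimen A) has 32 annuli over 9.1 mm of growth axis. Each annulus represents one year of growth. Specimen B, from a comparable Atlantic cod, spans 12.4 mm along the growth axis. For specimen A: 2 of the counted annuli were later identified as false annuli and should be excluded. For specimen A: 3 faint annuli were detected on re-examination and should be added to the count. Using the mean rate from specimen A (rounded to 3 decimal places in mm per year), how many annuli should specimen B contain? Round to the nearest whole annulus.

45 annuli

Specimen A: correcting the raw count gives 32 − 2 + 3 = 33 true annuli.
A: Mean rate = 9.1 mm / 33 years ≈ 0.276 mm per year.
B spans 12.4 / 0.276 = 44.93 years ≈ 45 annuli.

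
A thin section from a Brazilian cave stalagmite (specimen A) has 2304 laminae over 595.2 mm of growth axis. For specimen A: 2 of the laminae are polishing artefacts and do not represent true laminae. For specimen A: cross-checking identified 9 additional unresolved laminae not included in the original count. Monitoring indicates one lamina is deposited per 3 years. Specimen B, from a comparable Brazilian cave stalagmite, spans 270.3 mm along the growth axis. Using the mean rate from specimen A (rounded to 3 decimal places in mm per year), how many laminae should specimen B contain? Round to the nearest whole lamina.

Specimen A: adjusted count: 2304 − 2 + 9 = 2311 laminae.
Specimen A: multiplying by 3 years per lamina: 2311 × 3 = 6933 years.
A: Mean rate = 595.2 mm / 6933 years ≈ 0.086 mm/year.
For B, 270.3 / 0.086 = 3143.02 years; at 3 years per lamina that is 3143.02 / 3 ≈ 1048 laminae.

1048 laminae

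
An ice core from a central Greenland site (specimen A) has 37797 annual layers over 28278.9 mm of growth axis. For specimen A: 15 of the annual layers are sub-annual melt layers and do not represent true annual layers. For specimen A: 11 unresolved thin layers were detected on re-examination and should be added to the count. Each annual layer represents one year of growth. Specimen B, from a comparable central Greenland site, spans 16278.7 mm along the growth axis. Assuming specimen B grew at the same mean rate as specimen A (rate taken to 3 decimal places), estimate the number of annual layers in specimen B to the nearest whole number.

Specimen A: adjusted count: 37797 − 15 + 11 = 37793 annual layers.
A: Extension rate ≈ 28278.9 / 37793 = 0.748 mm/year.
For B, 16278.7 / 0.748 = 21762.97 years ≈ 21763 annual layers.

21763 annual layers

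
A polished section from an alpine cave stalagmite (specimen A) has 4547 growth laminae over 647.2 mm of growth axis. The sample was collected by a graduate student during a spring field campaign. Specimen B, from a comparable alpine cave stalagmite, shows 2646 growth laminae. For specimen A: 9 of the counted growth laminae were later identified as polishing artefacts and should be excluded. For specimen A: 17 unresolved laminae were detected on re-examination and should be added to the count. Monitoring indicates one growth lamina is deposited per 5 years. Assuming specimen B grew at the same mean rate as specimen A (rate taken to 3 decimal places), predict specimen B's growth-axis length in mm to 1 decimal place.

Specimen A: adjusted count: 4547 − 9 + 17 = 4555 growth laminae.
Specimen A: at 5 years per growth lamina, 4555 × 5 = 22775 years.
A: 647.2 mm over 22775 years gives 647.2 / 22775 ≈ 0.028 mm/year.
Specimen B: multiplying by 5 years per growth lamina: 2646 × 5 = 13230 years. B's length ≈ 0.028 × 13230 = 370.4 mm.

370.4 mm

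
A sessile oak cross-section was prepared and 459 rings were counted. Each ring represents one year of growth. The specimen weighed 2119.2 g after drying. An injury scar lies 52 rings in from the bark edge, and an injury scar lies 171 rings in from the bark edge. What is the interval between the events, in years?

171 − 52 = 119 rings lie between the two events.
At one ring per year, 119 years elapsed between them.

119 years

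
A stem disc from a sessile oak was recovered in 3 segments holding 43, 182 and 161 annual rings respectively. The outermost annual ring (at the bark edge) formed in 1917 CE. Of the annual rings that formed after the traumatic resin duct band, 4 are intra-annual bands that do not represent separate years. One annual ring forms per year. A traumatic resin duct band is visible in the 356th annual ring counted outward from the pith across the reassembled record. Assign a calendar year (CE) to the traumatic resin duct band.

Total annual rings = 43 + 182 + 161 = 386.
386 − 356 = 30 annual rings lie beyond the traumatic resin duct band toward the bark edge.
Removing the 4 false annual rings leaves 30 − 4 = 26 true annual rings beyond the traumatic resin duct band.
Counting back 26 years from 1917 CE places the traumatic resin duct band in 1917 − 26 = 1891 CE.

1891 CE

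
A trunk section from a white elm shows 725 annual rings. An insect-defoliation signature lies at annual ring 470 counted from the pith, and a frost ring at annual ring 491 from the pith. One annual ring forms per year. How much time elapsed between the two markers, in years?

21 years

Separation: 491 − 470 = 21 annual rings.
One annual ring per year makes the interval 21 years.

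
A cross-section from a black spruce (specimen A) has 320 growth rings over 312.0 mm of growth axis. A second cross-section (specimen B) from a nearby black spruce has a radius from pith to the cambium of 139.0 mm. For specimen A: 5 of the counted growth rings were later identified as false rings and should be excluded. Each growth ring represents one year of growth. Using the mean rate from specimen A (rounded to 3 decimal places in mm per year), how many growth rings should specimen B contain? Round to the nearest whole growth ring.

Specimen A: after corrections the count is 320 − 5 = 315 growth rings.
A: Mean rate = 312.0 mm / 315 years ≈ 0.990 mm/yr.
For B, 139.0 / 0.990 = 140.40 years ≈ 140 growth rings.

140 growth rings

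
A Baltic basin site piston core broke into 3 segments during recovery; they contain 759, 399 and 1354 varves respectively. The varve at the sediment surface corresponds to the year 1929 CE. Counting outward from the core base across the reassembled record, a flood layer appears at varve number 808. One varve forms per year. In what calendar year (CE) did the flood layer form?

Total varves = 759 + 399 + 1354 = 2512.
Between varve 808 and the sediment surface there are 2512 − 808 = 1704 varves.
1929 − 1704 = 225 CE.

225 CE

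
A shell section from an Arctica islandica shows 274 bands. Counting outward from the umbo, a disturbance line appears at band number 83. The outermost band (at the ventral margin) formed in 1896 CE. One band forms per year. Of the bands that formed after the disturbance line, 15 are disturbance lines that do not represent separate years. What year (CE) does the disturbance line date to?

1720 CE

The disturbance line sits at band 83 from the umbo, so 274 − 83 = 191 bands formed after it.
Removing the 15 false bands leaves 191 − 15 = 176 true bands beyond the disturbance line.
Counting back 176 years from 1896 CE places the disturbance line in 1896 − 176 = 1720 CE.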